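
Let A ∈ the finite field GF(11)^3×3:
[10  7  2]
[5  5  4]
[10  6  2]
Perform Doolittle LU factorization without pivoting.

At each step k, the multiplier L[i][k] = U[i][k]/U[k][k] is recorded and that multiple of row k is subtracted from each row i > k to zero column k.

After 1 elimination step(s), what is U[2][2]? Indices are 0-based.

U[2][2] = 0

k=0: U[0][0]=10
  eliminate (1,0): mult=6, new row 1: (0, 7, 3); set L[1][0]=6
  eliminate (2,0): mult=1, new row 2: (0, 10, 0); set L[2][0]=1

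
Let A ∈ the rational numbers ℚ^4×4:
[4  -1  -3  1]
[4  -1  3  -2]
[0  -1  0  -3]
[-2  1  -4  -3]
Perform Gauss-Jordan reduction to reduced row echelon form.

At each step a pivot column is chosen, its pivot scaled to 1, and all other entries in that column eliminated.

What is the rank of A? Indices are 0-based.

rank = 4

[1] R0 /= 4  ⇒  (1, -1/4, -3/4, 1/4)
     R1 -= 4·R0  ⇒  (0, 0, 6, -3)
     R3 -= -2·R0  ⇒  (0, 1/2, -11/2, -5/2)
[2] R1 <-> R2
[2] R1 /= -1  ⇒  (0, 1, 0, 3)
     R0 -= -1/4·R1  ⇒  (1, 0, -3/4, 1)
     R3 -= 1/2·R1  ⇒  (0, 0, -11/2, -4)
[3] R2 /= 6  ⇒  (0, 0, 1, -1/2)
     R0 -= -3/4·R2  ⇒  (1, 0, 0, 5/8)
     R3 -= -11/2·R2  ⇒  (0, 0, 0, -27/4)
[4] R3 /= -27/4  ⇒  (0, 0, 0, 1)
     R0 -= 5/8·R3  ⇒  (1, 0, 0, 0)
     R1 -= 3·R3  ⇒  (0, 1, 0, 0)
     R2 -= -1/2·R3  ⇒  (0, 0, 1, 0)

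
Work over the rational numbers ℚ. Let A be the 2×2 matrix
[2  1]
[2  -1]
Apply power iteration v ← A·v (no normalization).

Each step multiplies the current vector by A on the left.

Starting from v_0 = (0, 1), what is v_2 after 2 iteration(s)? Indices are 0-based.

v_0 = (0, 1).
v_1 = A·v_0 = (1, -1).
v_2 = A·v_1 = (1, 3).

v_2 = (1, 3)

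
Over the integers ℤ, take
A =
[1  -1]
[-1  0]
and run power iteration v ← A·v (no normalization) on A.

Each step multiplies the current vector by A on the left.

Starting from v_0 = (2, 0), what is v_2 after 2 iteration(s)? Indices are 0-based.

v_2 = (4, -2)

v_0 = (2, 0).
v_1 = A·v_0 = (2, -2).
v_2 = A·v_1 = (4, -2).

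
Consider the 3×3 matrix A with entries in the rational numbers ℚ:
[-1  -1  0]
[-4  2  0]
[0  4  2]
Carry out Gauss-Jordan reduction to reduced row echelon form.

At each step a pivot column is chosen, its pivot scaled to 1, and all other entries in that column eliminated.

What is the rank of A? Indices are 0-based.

rank = 3

step 1: normalize row 0 (÷-1) = (1, 1, 0)
  row 1: subtract -4×row0 = (0, 6, 0)
step 2: normalize row 1 (÷6) = (0, 1, 0)
  row 0: subtract 1×row1 = (1, 0, 0)
  row 2: subtract 4×row1 = (0, 0, 2)
step 3: normalize row 2 (÷2) = (0, 0, 1)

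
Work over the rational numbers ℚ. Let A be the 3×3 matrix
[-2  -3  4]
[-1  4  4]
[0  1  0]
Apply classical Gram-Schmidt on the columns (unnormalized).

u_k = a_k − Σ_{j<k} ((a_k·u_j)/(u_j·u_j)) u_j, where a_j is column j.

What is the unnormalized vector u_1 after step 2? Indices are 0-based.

u_1 = (-11/5, 22/5, 1)

Step 1: u_0 = a_0 = (-2, -1, 0).
Step 2: u_1 = a_1 − (2/5)·u_0 = (-11/5, 22/5, 1).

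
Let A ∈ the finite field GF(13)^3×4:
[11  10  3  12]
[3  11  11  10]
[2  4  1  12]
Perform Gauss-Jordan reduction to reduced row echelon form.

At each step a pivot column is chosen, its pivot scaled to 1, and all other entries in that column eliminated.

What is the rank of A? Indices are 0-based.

pivot(0,0)=11: scale R0 → (1, 8, 5, 7)
  clear (1,0): R1 −= (3)R0 → (0, 0, 9, 2)
  clear (2,0): R2 −= (2)R0 → (0, 1, 4, 11)
pivot(1,1): swap R1↔R2
pivot(1,1)=1: scale R1 → (0, 1, 4, 11)
  clear (0,1): R0 −= (8)R1 → (1, 0, 12, 10)
pivot(2,2)=9: scale R2 → (0, 0, 1, 6)
  clear (0,2): R0 −= (12)R2 → (1, 0, 0, 3)
  clear (1,2): R1 −= (4)R2 → (0, 1, 0, 0)

rank = 3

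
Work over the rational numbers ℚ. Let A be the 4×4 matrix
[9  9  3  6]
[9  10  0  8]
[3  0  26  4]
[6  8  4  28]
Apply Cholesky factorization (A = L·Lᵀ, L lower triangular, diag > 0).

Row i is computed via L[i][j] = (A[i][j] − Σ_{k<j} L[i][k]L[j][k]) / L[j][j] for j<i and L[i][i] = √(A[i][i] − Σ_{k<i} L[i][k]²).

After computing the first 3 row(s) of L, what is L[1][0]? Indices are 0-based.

L[1][0] = 3

Step 1: L[0][0] = √(9) = 3.
  L[1][0] = (9) / L[0][0] = 3.
Step 2: L[1][1] = √(1) = 1.
  L[2][0] = (3) / L[0][0] = 1.
  L[2][1] = (-3) / L[1][1] = -3.
Step 3: L[2][2] = √(16) = 4.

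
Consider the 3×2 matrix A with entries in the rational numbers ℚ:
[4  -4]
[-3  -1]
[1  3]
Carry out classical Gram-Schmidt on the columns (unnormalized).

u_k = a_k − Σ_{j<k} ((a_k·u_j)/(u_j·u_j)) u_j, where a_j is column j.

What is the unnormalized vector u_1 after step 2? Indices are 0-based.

u_1 = (-32/13, -28/13, 44/13)

Step 1: u_0 = a_0 = (4, -3, 1).
Step 2: u_1 = a_1 − (-5/13)·u_0 = (-32/13, -28/13, 44/13).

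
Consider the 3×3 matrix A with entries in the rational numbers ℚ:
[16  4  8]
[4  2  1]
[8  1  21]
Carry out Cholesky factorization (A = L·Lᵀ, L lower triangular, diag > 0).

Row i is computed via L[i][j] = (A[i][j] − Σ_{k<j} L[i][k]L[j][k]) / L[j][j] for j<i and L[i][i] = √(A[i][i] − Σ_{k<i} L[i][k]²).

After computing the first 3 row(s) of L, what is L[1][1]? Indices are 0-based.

Step 1: L[0][0] = √(16) = 4.
  L[1][0] = (4) / L[0][0] = 1.
Step 2: L[1][1] = √(1) = 1.
  L[2][0] = (8) / L[0][0] = 2.
  L[2][1] = (-1) / L[1][1] = -1.
Step 3: L[2][2] = √(16) = 4.

L[1][1] = 1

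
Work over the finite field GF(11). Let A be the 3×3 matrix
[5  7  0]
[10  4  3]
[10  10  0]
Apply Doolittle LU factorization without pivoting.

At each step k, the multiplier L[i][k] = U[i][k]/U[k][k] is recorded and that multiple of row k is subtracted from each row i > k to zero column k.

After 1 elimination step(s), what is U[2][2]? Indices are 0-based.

[col 0] pivot 5
  R1 -= 2*R0 → (0, 1, 3)  (L[1][0] := 2)
  R2 -= 2*R0 → (0, 7, 0)  (L[2][0] := 2)

U[2][2] = 0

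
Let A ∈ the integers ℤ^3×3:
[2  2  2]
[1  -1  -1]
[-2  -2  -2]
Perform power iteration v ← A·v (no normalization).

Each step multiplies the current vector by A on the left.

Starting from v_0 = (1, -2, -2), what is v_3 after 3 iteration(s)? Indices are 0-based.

v_0 = (1, -2, -2).
v_1 = A·v_0 = (-6, 5, 6).
v_2 = A·v_1 = (10, -17, -10).
v_3 = A·v_2 = (-34, 37, 34).

v_3 = (-34, 37, 34)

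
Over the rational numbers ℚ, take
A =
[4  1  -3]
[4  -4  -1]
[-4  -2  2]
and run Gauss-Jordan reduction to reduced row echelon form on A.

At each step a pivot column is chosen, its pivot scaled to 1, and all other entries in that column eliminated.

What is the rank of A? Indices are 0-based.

step 1: normalize row 0 (÷4) = (1, 1/4, -3/4)
  row 1: subtract 4×row0 = (0, -5, 2)
  row 2: subtract -4×row0 = (0, -1, -1)
step 2: normalize row 1 (÷-5) = (0, 1, -2/5)
  row 0: subtract 1/4×row1 = (1, 0, -13/20)
  row 2: subtract -1×row1 = (0, 0, -7/5)
step 3: normalize row 2 (÷-7/5) = (0, 0, 1)
  row 0: subtract -13/20×row2 = (1, 0, 0)
  row 1: subtract -2/5×row2 = (0, 1, 0)

rank = 3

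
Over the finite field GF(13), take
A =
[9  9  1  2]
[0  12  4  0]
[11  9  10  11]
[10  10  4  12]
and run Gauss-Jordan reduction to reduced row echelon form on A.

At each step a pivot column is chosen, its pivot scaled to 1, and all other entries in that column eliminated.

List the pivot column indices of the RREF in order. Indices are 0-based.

step 1: normalize row 0 (÷9) = (1, 1, 3, 6)
  row 2: subtract 11×row0 = (0, 11, 3, 10)
  row 3: subtract 10×row0 = (0, 0, 0, 4)
step 2: normalize row 1 (÷12) = (0, 1, 9, 0)
  row 0: subtract 1×row1 = (1, 0, 7, 6)
  row 2: subtract 11×row1 = (0, 0, 8, 10)
step 3: normalize row 2 (÷8) = (0, 0, 1, 11)
  row 0: subtract 7×row2 = (1, 0, 0, 7)
  row 1: subtract 9×row2 = (0, 1, 0, 5)
step 4: normalize row 3 (÷4) = (0, 0, 0, 1)
  row 0: subtract 7×row3 = (1, 0, 0, 0)
  row 1: subtract 5×row3 = (0, 1, 0, 0)
  row 2: subtract 11×row3 = (0, 0, 1, 0)

pivot columns: 0, 1, 2, 3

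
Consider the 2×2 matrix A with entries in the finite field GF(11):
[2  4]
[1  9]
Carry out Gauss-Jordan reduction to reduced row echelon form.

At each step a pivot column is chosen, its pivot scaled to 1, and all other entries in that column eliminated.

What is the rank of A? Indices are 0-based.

[1] R0 /= 2  ⇒  (1, 2)
     R1 -= 1·R0  ⇒  (0, 7)
[2] R1 /= 7  ⇒  (0, 1)
     R0 -= 2·R1  ⇒  (1, 0)

rank = 2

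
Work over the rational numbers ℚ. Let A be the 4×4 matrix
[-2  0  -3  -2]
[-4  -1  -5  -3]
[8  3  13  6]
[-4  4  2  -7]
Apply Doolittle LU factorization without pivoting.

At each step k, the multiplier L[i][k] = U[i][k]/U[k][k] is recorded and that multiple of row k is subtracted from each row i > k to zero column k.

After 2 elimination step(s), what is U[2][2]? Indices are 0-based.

k=0: U[0][0]=-2
  eliminate (1,0): mult=2, new row 1: (0, -1, 1, 1); set L[1][0]=2
  eliminate (2,0): mult=-4, new row 2: (0, 3, 1, -2); set L[2][0]=-4
  eliminate (3,0): mult=2, new row 3: (0, 4, 8, -3); set L[3][0]=2
k=1: U[1][1]=-1
  eliminate (2,1): mult=-3, new row 2: (0, 0, 4, 1); set L[2][1]=-3
  eliminate (3,1): mult=-4, new row 3: (0, 0, 12, 1); set L[3][1]=-4

U[2][2] = 4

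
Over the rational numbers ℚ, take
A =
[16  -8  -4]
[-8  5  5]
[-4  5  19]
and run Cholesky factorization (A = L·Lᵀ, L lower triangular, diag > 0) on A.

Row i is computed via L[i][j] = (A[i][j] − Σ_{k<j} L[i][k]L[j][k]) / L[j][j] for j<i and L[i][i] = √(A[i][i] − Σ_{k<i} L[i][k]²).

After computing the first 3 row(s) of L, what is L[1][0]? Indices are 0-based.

L[1][0] = -2

Step 1: L[0][0] = √(16) = 4.
  L[1][0] = (-8) / L[0][0] = -2.
Step 2: L[1][1] = √(1) = 1.
  L[2][0] = (-4) / L[0][0] = -1.
  L[2][1] = (3) / L[1][1] = 3.
Step 3: L[2][2] = √(9) = 3.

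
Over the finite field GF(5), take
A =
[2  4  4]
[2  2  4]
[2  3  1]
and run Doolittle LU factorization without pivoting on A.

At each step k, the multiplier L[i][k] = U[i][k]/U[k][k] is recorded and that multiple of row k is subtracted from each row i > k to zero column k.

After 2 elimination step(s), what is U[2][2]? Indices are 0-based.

k=0: U[0][0]=2
  eliminate (1,0): mult=1, new row 1: (0, 3, 0); set L[1][0]=1
  eliminate (2,0): mult=1, new row 2: (0, 4, 2); set L[2][0]=1
k=1: U[1][1]=3
  eliminate (2,1): mult=3, new row 2: (0, 0, 2); set L[2][1]=3

U[2][2] = 2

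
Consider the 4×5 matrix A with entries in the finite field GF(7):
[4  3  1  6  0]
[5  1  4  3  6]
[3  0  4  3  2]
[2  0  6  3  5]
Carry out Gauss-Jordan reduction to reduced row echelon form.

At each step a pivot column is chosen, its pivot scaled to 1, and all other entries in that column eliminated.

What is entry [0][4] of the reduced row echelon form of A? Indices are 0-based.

M[0][4] = 2

step 1: normalize row 0 (÷4) = (1, 6, 2, 5, 0)
  row 1: subtract 5×row0 = (0, 6, 1, 6, 6)
  row 2: subtract 3×row0 = (0, 3, 5, 2, 2)
  row 3: subtract 2×row0 = (0, 2, 2, 0, 5)
step 2: normalize row 1 (÷6) = (0, 1, 6, 1, 1)
  row 0: subtract 6×row1 = (1, 0, 1, 6, 1)
  row 2: subtract 3×row1 = (0, 0, 1, 6, 6)
  row 3: subtract 2×row1 = (0, 0, 4, 5, 3)
step 3: normalize row 2 (÷1) = (0, 0, 1, 6, 6)
  row 0: subtract 1×row2 = (1, 0, 0, 0, 2)
  row 1: subtract 6×row2 = (0, 1, 0, 0, 0)
  row 3: subtract 4×row2 = (0, 0, 0, 2, 0)
step 4: normalize row 3 (÷2) = (0, 0, 0, 1, 0)
  row 2: subtract 6×row3 = (0, 0, 1, 0, 6)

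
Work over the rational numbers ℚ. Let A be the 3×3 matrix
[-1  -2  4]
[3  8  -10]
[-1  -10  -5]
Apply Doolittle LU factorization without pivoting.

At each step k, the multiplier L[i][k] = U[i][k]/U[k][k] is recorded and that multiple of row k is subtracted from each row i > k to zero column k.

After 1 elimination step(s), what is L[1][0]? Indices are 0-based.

k=0: U[0][0]=-1
  eliminate (1,0): mult=-3, new row 1: (0, 2, 2); set L[1][0]=-3
  eliminate (2,0): mult=1, new row 2: (0, -8, -9); set L[2][0]=1

L[1][0] = -3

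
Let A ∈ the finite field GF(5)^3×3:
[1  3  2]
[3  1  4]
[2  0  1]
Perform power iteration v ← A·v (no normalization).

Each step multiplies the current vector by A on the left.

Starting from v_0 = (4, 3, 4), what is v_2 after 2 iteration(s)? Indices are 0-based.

v_2 = (3, 2, 4)

v_0 = (4, 3, 4).
v_1 = A·v_0 = (1, 1, 2).
v_2 = A·v_1 = (3, 2, 4).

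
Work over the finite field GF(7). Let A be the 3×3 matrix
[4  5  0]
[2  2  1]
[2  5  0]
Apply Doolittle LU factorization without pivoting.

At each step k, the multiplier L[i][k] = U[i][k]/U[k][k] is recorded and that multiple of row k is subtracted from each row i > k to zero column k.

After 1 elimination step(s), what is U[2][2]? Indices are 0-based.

Step 1: pivot at (0,0) is 4.
  row1 ← row1 − (4)·row0  ⇒  L[1][0]=4, U row1=(0, 3, 1)
  row2 ← row2 − (4)·row0  ⇒  L[2][0]=4, U row2=(0, 6, 0)

U[2][2] = 0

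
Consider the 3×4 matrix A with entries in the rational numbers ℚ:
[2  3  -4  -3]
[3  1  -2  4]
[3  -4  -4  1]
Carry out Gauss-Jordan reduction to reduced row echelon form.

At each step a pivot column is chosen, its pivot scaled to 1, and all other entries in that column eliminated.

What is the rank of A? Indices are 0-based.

[1] R0 /= 2  ⇒  (1, 3/2, -2, -3/2)
     R1 -= 3·R0  ⇒  (0, -7/2, 4, 17/2)
     R2 -= 3·R0  ⇒  (0, -17/2, 2, 11/2)
[2] R1 /= -7/2  ⇒  (0, 1, -8/7, -17/7)
     R0 -= 3/2·R1  ⇒  (1, 0, -2/7, 15/7)
     R2 -= -17/2·R1  ⇒  (0, 0, -54/7, -106/7)
[3] R2 /= -54/7  ⇒  (0, 0, 1, 53/27)
     R0 -= -2/7·R2  ⇒  (1, 0, 0, 73/27)
     R1 -= -8/7·R2  ⇒  (0, 1, 0, -5/27)

rank = 3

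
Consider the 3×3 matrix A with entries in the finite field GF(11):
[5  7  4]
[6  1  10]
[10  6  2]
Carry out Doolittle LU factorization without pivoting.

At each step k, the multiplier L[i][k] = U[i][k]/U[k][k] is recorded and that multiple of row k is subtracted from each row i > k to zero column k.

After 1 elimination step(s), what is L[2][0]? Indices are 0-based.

L[2][0] = 2

[col 0] pivot 5
  R1 -= 10*R0 → (0, 8, 3)  (L[1][0] := 10)
  R2 -= 2*R0 → (0, 3, 5)  (L[2][0] := 2)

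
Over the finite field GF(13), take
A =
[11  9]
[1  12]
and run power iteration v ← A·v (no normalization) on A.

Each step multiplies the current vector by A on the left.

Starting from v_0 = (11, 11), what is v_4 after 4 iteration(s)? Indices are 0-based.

v_0 = (11, 11).
v_1 = A·v_0 = (12, 0).
v_2 = A·v_1 = (2, 12).
v_3 = A·v_2 = (0, 3).
v_4 = A·v_3 = (1, 10).

v_4 = (1, 10)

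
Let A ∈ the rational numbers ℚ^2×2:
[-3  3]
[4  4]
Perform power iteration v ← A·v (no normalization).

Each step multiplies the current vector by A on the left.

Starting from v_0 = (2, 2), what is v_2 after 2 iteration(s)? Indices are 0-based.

v_2 = (48, 64)

v_0 = (2, 2).
v_1 = A·v_0 = (0, 16).
v_2 = A·v_1 = (48, 64).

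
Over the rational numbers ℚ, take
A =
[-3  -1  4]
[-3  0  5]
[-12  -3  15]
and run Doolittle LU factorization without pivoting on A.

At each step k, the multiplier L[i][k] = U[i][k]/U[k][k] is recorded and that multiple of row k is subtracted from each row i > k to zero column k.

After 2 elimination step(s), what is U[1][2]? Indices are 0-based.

k=0: U[0][0]=-3
  eliminate (1,0): mult=1, new row 1: (0, 1, 1); set L[1][0]=1
  eliminate (2,0): mult=4, new row 2: (0, 1, -1); set L[2][0]=4
k=1: U[1][1]=1
  eliminate (2,1): mult=1, new row 2: (0, 0, -2); set L[2][1]=1

U[1][2] = 1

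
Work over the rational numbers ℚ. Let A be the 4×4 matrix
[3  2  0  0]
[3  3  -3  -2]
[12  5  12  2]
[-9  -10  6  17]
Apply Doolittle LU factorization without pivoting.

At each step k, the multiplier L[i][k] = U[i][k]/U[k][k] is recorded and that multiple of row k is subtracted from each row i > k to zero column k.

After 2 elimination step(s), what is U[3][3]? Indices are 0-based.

[col 0] pivot 3
  R1 -= 1*R0 → (0, 1, -3, -2)  (L[1][0] := 1)
  R2 -= 4*R0 → (0, -3, 12, 2)  (L[2][0] := 4)
  R3 -= -3*R0 → (0, -4, 6, 17)  (L[3][0] := -3)
[col 1] pivot 1
  R2 -= -3*R1 → (0, 0, 3, -4)  (L[2][1] := -3)
  R3 -= -4*R1 → (0, 0, -6, 9)  (L[3][1] := -4)

U[3][3] = 9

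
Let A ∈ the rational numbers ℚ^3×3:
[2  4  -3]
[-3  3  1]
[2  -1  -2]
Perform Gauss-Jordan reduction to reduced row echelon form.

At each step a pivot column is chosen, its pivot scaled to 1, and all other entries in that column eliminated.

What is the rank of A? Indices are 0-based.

pivot(0,0)=2: scale R0 → (1, 2, -3/2)
  clear (1,0): R1 −= (-3)R0 → (0, 9, -7/2)
  clear (2,0): R2 −= (2)R0 → (0, -5, 1)
pivot(1,1)=9: scale R1 → (0, 1, -7/18)
  clear (0,1): R0 −= (2)R1 → (1, 0, -13/18)
  clear (2,1): R2 −= (-5)R1 → (0, 0, -17/18)
pivot(2,2)=-17/18: scale R2 → (0, 0, 1)
  clear (0,2): R0 −= (-13/18)R2 → (1, 0, 0)
  clear (1,2): R1 −= (-7/18)R2 → (0, 1, 0)

rank = 3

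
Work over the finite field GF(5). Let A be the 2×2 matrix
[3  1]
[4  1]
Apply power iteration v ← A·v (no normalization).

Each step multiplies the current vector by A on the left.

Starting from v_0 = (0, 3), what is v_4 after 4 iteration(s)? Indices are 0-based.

v_4 = (1, 2)

v_0 = (0, 3).
v_1 = A·v_0 = (3, 3).
v_2 = A·v_1 = (2, 0).
v_3 = A·v_2 = (1, 3).
v_4 = A·v_3 = (1, 2).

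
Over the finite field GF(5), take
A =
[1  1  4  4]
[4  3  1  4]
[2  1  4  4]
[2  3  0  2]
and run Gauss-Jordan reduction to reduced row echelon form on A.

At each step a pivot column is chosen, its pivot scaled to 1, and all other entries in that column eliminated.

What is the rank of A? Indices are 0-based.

[1] R0 /= 1  ⇒  (1, 1, 4, 4)
     R1 -= 4·R0  ⇒  (0, 4, 0, 3)
     R2 -= 2·R0  ⇒  (0, 4, 1, 1)
     R3 -= 2·R0  ⇒  (0, 1, 2, 4)
[2] R1 /= 4  ⇒  (0, 1, 0, 2)
     R0 -= 1·R1  ⇒  (1, 0, 4, 2)
     R2 -= 4·R1  ⇒  (0, 0, 1, 3)
     R3 -= 1·R1  ⇒  (0, 0, 2, 2)
[3] R2 /= 1  ⇒  (0, 0, 1, 3)
     R0 -= 4·R2  ⇒  (1, 0, 0, 0)
     R3 -= 2·R2  ⇒  (0, 0, 0, 1)
[4] R3 /= 1  ⇒  (0, 0, 0, 1)
     R1 -= 2·R3  ⇒  (0, 1, 0, 0)
     R2 -= 3·R3  ⇒  (0, 0, 1, 0)

rank = 4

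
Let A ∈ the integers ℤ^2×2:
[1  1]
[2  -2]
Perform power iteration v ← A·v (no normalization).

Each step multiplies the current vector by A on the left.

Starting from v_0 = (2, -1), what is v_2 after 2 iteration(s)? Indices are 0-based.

v_2 = (7, -10)

v_0 = (2, -1).
v_1 = A·v_0 = (1, 6).
v_2 = A·v_1 = (7, -10).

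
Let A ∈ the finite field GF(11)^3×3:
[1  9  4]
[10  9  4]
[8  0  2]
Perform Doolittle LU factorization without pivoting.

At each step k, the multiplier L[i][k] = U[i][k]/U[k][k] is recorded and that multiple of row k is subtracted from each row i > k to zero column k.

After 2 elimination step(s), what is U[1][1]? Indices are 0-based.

[col 0] pivot 1
  R1 -= 10*R0 → (0, 7, 8)  (L[1][0] := 10)
  R2 -= 8*R0 → (0, 5, 3)  (L[2][0] := 8)
[col 1] pivot 7
  R2 -= 7*R1 → (0, 0, 2)  (L[2][1] := 7)

U[1][1] = 7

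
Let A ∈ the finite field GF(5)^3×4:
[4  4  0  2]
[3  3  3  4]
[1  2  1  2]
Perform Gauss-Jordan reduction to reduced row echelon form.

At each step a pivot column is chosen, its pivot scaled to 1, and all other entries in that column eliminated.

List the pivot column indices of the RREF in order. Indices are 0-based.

pivot columns: 0, 1, 2

[1] R0 /= 4  ⇒  (1, 1, 0, 3)
     R1 -= 3·R0  ⇒  (0, 0, 3, 0)
     R2 -= 1·R0  ⇒  (0, 1, 1, 4)
[2] R1 <-> R2
[2] R1 /= 1  ⇒  (0, 1, 1, 4)
     R0 -= 1·R1  ⇒  (1, 0, 4, 4)
[3] R2 /= 3  ⇒  (0, 0, 1, 0)
     R0 -= 4·R2  ⇒  (1, 0, 0, 4)
     R1 -= 1·R2  ⇒  (0, 1, 0, 4)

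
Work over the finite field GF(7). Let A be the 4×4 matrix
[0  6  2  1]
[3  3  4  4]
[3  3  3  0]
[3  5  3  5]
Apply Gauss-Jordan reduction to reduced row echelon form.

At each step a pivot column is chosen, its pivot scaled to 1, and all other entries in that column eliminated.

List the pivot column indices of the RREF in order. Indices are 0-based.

pivot columns: 0, 1, 2, 3

step 1: exchange rows 0,1
step 1: normalize row 0 (÷3) = (1, 1, 6, 6)
  row 2: subtract 3×row0 = (0, 0, 6, 3)
  row 3: subtract 3×row0 = (0, 2, 6, 1)
step 2: normalize row 1 (÷6) = (0, 1, 5, 6)
  row 0: subtract 1×row1 = (1, 0, 1, 0)
  row 3: subtract 2×row1 = (0, 0, 3, 3)
step 3: normalize row 2 (÷6) = (0, 0, 1, 4)
  row 0: subtract 1×row2 = (1, 0, 0, 3)
  row 1: subtract 5×row2 = (0, 1, 0, 0)
  row 3: subtract 3×row2 = (0, 0, 0, 5)
step 4: normalize row 3 (÷5) = (0, 0, 0, 1)
  row 0: subtract 3×row3 = (1, 0, 0, 0)
  row 2: subtract 4×row3 = (0, 0, 1, 0)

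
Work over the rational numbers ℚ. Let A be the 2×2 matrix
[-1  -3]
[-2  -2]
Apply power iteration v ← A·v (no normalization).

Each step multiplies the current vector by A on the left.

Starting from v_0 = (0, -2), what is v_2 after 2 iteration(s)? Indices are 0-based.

v_2 = (-18, -20)

v_0 = (0, -2).
v_1 = A·v_0 = (6, 4).
v_2 = A·v_1 = (-18, -20).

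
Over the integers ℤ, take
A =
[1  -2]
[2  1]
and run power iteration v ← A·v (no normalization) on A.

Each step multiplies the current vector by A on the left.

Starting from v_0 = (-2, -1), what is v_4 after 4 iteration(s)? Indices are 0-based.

v_4 = (-10, 55)

v_0 = (-2, -1).
v_1 = A·v_0 = (0, -5).
v_2 = A·v_1 = (10, -5).
v_3 = A·v_2 = (20, 15).
v_4 = A·v_3 = (-10, 55).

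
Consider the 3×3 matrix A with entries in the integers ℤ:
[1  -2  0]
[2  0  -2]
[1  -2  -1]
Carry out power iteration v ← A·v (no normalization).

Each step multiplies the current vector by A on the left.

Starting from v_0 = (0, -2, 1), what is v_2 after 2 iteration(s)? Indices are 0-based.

v_2 = (8, 2, 5)

v_0 = (0, -2, 1).
v_1 = A·v_0 = (4, -2, 3).
v_2 = A·v_1 = (8, 2, 5).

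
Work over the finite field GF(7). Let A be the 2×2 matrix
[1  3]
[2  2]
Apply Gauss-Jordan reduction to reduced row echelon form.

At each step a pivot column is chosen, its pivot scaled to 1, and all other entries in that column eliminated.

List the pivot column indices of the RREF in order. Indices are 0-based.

[1] R0 /= 1  ⇒  (1, 3)
     R1 -= 2·R0  ⇒  (0, 3)
[2] R1 /= 3  ⇒  (0, 1)
     R0 -= 3·R1  ⇒  (1, 0)

pivot columns: 0, 1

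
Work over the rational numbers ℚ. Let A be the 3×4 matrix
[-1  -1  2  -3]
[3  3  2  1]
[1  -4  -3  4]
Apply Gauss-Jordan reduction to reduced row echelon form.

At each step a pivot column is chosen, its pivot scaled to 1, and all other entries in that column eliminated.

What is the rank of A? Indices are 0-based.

rank = 3

pivot(0,0)=-1: scale R0 → (1, 1, -2, 3)
  clear (1,0): R1 −= (3)R0 → (0, 0, 8, -8)
  clear (2,0): R2 −= (1)R0 → (0, -5, -1, 1)
pivot(1,1): swap R1↔R2
pivot(1,1)=-5: scale R1 → (0, 1, 1/5, -1/5)
  clear (0,1): R0 −= (1)R1 → (1, 0, -11/5, 16/5)
pivot(2,2)=8: scale R2 → (0, 0, 1, -1)
  clear (0,2): R0 −= (-11/5)R2 → (1, 0, 0, 1)
  clear (1,2): R1 −= (1/5)R2 → (0, 1, 0, 0)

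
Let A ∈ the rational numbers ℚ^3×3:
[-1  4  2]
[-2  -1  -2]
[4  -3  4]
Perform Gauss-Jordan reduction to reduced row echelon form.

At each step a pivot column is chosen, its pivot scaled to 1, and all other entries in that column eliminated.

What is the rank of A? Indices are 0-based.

pivot(0,0)=-1: scale R0 → (1, -4, -2)
  clear (1,0): R1 −= (-2)R0 → (0, -9, -6)
  clear (2,0): R2 −= (4)R0 → (0, 13, 12)
pivot(1,1)=-9: scale R1 → (0, 1, 2/3)
  clear (0,1): R0 −= (-4)R1 → (1, 0, 2/3)
  clear (2,1): R2 −= (13)R1 → (0, 0, 10/3)
pivot(2,2)=10/3: scale R2 → (0, 0, 1)
  clear (0,2): R0 −= (2/3)R2 → (1, 0, 0)
  clear (1,2): R1 −= (2/3)R2 → (0, 1, 0)

rank = 3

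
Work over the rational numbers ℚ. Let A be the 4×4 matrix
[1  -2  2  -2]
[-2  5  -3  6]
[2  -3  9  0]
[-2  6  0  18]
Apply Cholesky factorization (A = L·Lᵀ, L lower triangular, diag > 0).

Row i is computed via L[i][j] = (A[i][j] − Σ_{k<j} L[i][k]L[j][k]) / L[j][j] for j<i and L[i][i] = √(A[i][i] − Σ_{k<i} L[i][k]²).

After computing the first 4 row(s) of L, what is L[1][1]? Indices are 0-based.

Step 1: L[0][0] = √(1) = 1.
  L[1][0] = (-2) / L[0][0] = -2.
Step 2: L[1][1] = √(1) = 1.
  L[2][0] = (2) / L[0][0] = 2.
  L[2][1] = (1) / L[1][1] = 1.
Step 3: L[2][2] = √(4) = 2.
  L[3][0] = (-2) / L[0][0] = -2.
  L[3][1] = (2) / L[1][1] = 2.
  L[3][2] = (2) / L[2][2] = 1.
Step 4: L[3][3] = √(9) = 3.

L[1][1] = 1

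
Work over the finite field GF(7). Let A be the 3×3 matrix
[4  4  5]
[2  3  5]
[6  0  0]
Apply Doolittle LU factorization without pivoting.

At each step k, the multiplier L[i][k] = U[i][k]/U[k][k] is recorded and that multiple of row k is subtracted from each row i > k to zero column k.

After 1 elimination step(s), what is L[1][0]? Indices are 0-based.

k=0: U[0][0]=4
  eliminate (1,0): mult=4, new row 1: (0, 1, 6); set L[1][0]=4
  eliminate (2,0): mult=5, new row 2: (0, 1, 3); set L[2][0]=5

L[1][0] = 4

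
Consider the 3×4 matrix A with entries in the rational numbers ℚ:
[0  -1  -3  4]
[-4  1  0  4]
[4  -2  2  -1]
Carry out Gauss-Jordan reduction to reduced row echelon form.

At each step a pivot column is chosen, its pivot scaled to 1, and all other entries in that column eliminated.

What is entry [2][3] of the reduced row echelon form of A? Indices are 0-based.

pivot(0,0): swap R0↔R1
pivot(0,0)=-4: scale R0 → (1, -1/4, 0, -1)
  clear (2,0): R2 −= (4)R0 → (0, -1, 2, 3)
pivot(1,1)=-1: scale R1 → (0, 1, 3, -4)
  clear (0,1): R0 −= (-1/4)R1 → (1, 0, 3/4, -2)
  clear (2,1): R2 −= (-1)R1 → (0, 0, 5, -1)
pivot(2,2)=5: scale R2 → (0, 0, 1, -1/5)
  clear (0,2): R0 −= (3/4)R2 → (1, 0, 0, -37/20)
  clear (1,2): R1 −= (3)R2 → (0, 1, 0, -17/5)

M[2][3] = -1/5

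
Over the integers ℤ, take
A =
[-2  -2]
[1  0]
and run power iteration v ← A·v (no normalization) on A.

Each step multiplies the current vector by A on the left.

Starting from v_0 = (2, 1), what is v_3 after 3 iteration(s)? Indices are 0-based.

v_0 = (2, 1).
v_1 = A·v_0 = (-6, 2).
v_2 = A·v_1 = (8, -6).
v_3 = A·v_2 = (-4, 8).

v_3 = (-4, 8)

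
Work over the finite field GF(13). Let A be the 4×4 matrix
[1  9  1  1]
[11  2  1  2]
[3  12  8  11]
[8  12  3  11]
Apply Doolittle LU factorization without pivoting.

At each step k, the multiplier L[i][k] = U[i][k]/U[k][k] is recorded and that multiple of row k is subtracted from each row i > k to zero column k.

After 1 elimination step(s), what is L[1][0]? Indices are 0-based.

L[1][0] = 11

Step 1: pivot at (0,0) is 1.
  row1 ← row1 − (11)·row0  ⇒  L[1][0]=11, U row1=(0, 7, 3, 4)
  row2 ← row2 − (3)·row0  ⇒  L[2][0]=3, U row2=(0, 11, 5, 8)
  row3 ← row3 − (8)·row0  ⇒  L[3][0]=8, U row3=(0, 5, 8, 3)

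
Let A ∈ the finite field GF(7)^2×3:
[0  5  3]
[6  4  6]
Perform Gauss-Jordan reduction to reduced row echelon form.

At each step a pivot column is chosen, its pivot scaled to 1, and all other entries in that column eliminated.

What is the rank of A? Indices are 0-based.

rank = 2

[1] R0 <-> R1
[1] R0 /= 6  ⇒  (1, 3, 1)
[2] R1 /= 5  ⇒  (0, 1, 2)
     R0 -= 3·R1  ⇒  (1, 0, 2)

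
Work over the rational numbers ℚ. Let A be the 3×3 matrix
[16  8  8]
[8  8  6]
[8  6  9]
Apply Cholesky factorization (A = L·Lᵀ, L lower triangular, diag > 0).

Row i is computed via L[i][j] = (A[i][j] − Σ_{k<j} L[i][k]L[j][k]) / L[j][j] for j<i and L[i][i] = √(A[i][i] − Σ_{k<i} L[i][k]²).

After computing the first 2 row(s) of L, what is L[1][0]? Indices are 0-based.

Step 1: L[0][0] = √(16) = 4.
  L[1][0] = (8) / L[0][0] = 2.
Step 2: L[1][1] = √(4) = 2.

L[1][0] = 2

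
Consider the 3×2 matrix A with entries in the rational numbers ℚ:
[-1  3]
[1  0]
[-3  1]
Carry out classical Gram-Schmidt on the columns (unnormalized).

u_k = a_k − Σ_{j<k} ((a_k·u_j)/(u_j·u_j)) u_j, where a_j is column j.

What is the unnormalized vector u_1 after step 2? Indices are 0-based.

Step 1: u_0 = a_0 = (-1, 1, -3).
Step 2: u_1 = a_1 − (-6/11)·u_0 = (27/11, 6/11, -7/11).

u_1 = (27/11, 6/11, -7/11)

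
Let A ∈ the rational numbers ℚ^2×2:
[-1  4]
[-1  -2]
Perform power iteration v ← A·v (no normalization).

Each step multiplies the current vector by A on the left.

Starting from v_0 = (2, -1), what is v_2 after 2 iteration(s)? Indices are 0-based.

v_0 = (2, -1).
v_1 = A·v_0 = (-6, 0).
v_2 = A·v_1 = (6, 6).

v_2 = (6, 6)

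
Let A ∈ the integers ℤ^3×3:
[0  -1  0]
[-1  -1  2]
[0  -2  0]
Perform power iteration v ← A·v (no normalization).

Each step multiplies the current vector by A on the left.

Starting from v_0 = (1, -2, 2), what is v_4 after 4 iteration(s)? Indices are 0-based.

v_0 = (1, -2, 2).
v_1 = A·v_0 = (2, 5, 4).
v_2 = A·v_1 = (-5, 1, -10).
v_3 = A·v_2 = (-1, -16, -2).
v_4 = A·v_3 = (16, 13, 32).

v_4 = (16, 13, 32)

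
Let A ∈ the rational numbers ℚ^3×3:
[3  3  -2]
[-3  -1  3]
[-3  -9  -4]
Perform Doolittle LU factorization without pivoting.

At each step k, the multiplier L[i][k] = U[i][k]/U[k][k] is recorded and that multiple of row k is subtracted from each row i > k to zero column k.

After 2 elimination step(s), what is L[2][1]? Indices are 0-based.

[col 0] pivot 3
  R1 -= -1*R0 → (0, 2, 1)  (L[1][0] := -1)
  R2 -= -1*R0 → (0, -6, -6)  (L[2][0] := -1)
[col 1] pivot 2
  R2 -= -3*R1 → (0, 0, -3)  (L[2][1] := -3)

L[2][1] = -3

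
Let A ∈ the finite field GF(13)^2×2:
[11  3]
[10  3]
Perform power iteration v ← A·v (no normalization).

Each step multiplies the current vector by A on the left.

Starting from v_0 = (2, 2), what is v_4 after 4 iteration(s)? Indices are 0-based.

v_4 = (2, 12)

v_0 = (2, 2).
v_1 = A·v_0 = (2, 0).
v_2 = A·v_1 = (9, 7).
v_3 = A·v_2 = (3, 7).
v_4 = A·v_3 = (2, 12).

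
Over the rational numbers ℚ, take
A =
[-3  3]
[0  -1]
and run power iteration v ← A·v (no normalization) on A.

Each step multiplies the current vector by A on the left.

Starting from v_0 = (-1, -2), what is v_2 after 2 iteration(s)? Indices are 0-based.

v_2 = (15, -2)

v_0 = (-1, -2).
v_1 = A·v_0 = (-3, 2).
v_2 = A·v_1 = (15, -2).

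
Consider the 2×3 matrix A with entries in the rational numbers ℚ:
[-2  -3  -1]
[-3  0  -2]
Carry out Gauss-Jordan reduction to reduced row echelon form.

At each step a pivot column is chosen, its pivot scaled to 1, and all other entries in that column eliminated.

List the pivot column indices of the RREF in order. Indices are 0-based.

pivot columns: 0, 1

pivot(0,0)=-2: scale R0 → (1, 3/2, 1/2)
  clear (1,0): R1 −= (-3)R0 → (0, 9/2, -1/2)
pivot(1,1)=9/2: scale R1 → (0, 1, -1/9)
  clear (0,1): R0 −= (3/2)R1 → (1, 0, 2/3)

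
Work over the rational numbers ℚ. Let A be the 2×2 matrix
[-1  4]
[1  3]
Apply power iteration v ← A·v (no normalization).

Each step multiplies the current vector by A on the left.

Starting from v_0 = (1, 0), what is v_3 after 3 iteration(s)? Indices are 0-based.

v_0 = (1, 0).
v_1 = A·v_0 = (-1, 1).
v_2 = A·v_1 = (5, 2).
v_3 = A·v_2 = (3, 11).

v_3 = (3, 11)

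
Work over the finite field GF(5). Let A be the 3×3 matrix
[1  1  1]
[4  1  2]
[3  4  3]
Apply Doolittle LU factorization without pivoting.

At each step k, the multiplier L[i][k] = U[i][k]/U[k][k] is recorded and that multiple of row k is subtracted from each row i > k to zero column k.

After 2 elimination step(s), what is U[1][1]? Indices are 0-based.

Step 1: pivot at (0,0) is 1.
  row1 ← row1 − (4)·row0  ⇒  L[1][0]=4, U row1=(0, 2, 3)
  row2 ← row2 − (3)·row0  ⇒  L[2][0]=3, U row2=(0, 1, 0)
Step 2: pivot at (1,1) is 2.
  row2 ← row2 − (3)·row1  ⇒  L[2][1]=3, U row2=(0, 0, 1)

U[1][1] = 2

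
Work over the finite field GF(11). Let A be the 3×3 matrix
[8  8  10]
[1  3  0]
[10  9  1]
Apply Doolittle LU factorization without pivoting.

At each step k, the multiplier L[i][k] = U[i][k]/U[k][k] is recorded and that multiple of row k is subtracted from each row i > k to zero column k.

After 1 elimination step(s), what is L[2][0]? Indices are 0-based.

L[2][0] = 4

[col 0] pivot 8
  R1 -= 7*R0 → (0, 2, 7)  (L[1][0] := 7)
  R2 -= 4*R0 → (0, 10, 5)  (L[2][0] := 4)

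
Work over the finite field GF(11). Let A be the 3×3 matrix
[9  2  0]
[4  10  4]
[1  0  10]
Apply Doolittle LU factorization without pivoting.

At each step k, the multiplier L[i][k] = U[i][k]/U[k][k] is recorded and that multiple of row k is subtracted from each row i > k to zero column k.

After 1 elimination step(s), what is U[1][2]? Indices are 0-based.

k=0: U[0][0]=9
  eliminate (1,0): mult=9, new row 1: (0, 3, 4); set L[1][0]=9
  eliminate (2,0): mult=5, new row 2: (0, 1, 10); set L[2][0]=5

U[1][2] = 4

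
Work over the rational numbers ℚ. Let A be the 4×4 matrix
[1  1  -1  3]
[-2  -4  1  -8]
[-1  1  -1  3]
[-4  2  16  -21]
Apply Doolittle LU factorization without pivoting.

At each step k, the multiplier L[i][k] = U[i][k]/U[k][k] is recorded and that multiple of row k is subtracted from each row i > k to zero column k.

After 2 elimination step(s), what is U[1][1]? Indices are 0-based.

Step 1: pivot at (0,0) is 1.
  row1 ← row1 − (-2)·row0  ⇒  L[1][0]=-2, U row1=(0, -2, -1, -2)
  row2 ← row2 − (-1)·row0  ⇒  L[2][0]=-1, U row2=(0, 2, -2, 6)
  row3 ← row3 − (-4)·row0  ⇒  L[3][0]=-4, U row3=(0, 6, 12, -9)
Step 2: pivot at (1,1) is -2.
  row2 ← row2 − (-1)·row1  ⇒  L[2][1]=-1, U row2=(0, 0, -3, 4)
  row3 ← row3 − (-3)·row1  ⇒  L[3][1]=-3, U row3=(0, 0, 9, -15)

U[1][1] = -2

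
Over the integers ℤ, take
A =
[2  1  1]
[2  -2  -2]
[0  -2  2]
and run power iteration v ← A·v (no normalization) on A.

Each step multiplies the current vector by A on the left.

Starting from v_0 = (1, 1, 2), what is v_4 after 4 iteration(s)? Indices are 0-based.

v_4 = (44, 164, 64)

v_0 = (1, 1, 2).
v_1 = A·v_0 = (5, -4, 2).
v_2 = A·v_1 = (8, 14, 12).
v_3 = A·v_2 = (42, -36, -4).
v_4 = A·v_3 = (44, 164, 64).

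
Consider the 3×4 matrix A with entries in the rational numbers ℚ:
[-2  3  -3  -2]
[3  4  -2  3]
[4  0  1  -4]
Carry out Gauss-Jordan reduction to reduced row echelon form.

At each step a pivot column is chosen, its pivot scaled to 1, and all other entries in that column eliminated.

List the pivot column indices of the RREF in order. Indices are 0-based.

[1] R0 /= -2  ⇒  (1, -3/2, 3/2, 1)
     R1 -= 3·R0  ⇒  (0, 17/2, -13/2, 0)
     R2 -= 4·R0  ⇒  (0, 6, -5, -8)
[2] R1 /= 17/2  ⇒  (0, 1, -13/17, 0)
     R0 -= -3/2·R1  ⇒  (1, 0, 6/17, 1)
     R2 -= 6·R1  ⇒  (0, 0, -7/17, -8)
[3] R2 /= -7/17  ⇒  (0, 0, 1, 136/7)
     R0 -= 6/17·R2  ⇒  (1, 0, 0, -41/7)
     R1 -= -13/17·R2  ⇒  (0, 1, 0, 104/7)

pivot columns: 0, 1, 2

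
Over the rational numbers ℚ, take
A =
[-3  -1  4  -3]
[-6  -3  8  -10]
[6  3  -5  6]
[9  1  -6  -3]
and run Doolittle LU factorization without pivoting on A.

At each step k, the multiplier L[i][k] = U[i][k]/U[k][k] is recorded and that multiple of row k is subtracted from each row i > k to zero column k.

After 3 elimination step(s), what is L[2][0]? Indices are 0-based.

L[2][0] = -2

[col 0] pivot -3
  R1 -= 2*R0 → (0, -1, 0, -4)  (L[1][0] := 2)
  R2 -= -2*R0 → (0, 1, 3, 0)  (L[2][0] := -2)
  R3 -= -3*R0 → (0, -2, 6, -12)  (L[3][0] := -3)
[col 1] pivot -1
  R2 -= -1*R1 → (0, 0, 3, -4)  (L[2][1] := -1)
  R3 -= 2*R1 → (0, 0, 6, -4)  (L[3][1] := 2)
[col 2] pivot 3
  R3 -= 2*R2 → (0, 0, 0, 4)  (L[3][2] := 2)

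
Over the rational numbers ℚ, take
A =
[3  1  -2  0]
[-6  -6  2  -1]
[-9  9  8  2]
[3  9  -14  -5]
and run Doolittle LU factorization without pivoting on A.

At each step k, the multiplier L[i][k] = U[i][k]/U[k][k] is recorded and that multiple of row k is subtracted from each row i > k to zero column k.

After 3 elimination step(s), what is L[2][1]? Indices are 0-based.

k=0: U[0][0]=3
  eliminate (1,0): mult=-2, new row 1: (0, -4, -2, -1); set L[1][0]=-2
  eliminate (2,0): mult=-3, new row 2: (0, 12, 2, 2); set L[2][0]=-3
  eliminate (3,0): mult=1, new row 3: (0, 8, -12, -5); set L[3][0]=1
k=1: U[1][1]=-4
  eliminate (2,1): mult=-3, new row 2: (0, 0, -4, -1); set L[2][1]=-3
  eliminate (3,1): mult=-2, new row 3: (0, 0, -16, -7); set L[3][1]=-2
k=2: U[2][2]=-4
  eliminate (3,2): mult=4, new row 3: (0, 0, 0, -3); set L[3][2]=4

L[2][1] = -3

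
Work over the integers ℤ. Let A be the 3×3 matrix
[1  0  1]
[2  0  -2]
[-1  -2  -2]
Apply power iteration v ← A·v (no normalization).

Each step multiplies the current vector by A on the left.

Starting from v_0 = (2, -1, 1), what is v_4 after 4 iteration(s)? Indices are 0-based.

v_0 = (2, -1, 1).
v_1 = A·v_0 = (3, 2, -2).
v_2 = A·v_1 = (1, 10, -3).
v_3 = A·v_2 = (-2, 8, -15).
v_4 = A·v_3 = (-17, 26, 16).

v_4 = (-17, 26, 16)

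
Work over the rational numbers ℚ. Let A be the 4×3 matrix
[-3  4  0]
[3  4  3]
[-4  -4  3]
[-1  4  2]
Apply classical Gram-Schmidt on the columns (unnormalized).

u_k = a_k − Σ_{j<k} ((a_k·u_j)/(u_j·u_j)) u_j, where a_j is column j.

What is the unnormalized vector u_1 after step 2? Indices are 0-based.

Step 1: u_0 = a_0 = (-3, 3, -4, -1).
Step 2: u_1 = a_1 − (12/35)·u_0 = (176/35, 104/35, -92/35, 152/35).

u_1 = (176/35, 104/35, -92/35, 152/35)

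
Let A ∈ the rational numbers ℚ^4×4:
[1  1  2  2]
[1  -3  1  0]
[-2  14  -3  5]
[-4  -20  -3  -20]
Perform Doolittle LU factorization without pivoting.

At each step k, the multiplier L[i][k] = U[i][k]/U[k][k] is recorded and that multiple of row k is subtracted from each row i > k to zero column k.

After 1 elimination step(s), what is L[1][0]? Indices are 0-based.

L[1][0] = 1

k=0: U[0][0]=1
  eliminate (1,0): mult=1, new row 1: (0, -4, -1, -2); set L[1][0]=1
  eliminate (2,0): mult=-2, new row 2: (0, 16, 1, 9); set L[2][0]=-2
  eliminate (3,0): mult=-4, new row 3: (0, -16, 5, -12); set L[3][0]=-4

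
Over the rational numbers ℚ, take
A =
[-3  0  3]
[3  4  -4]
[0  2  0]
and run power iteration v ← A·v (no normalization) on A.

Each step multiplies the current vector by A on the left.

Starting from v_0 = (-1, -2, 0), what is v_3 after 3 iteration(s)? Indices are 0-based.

v_3 = (-3, -51, -38)

v_0 = (-1, -2, 0).
v_1 = A·v_0 = (3, -11, -4).
v_2 = A·v_1 = (-21, -19, -22).
v_3 = A·v_2 = (-3, -51, -38).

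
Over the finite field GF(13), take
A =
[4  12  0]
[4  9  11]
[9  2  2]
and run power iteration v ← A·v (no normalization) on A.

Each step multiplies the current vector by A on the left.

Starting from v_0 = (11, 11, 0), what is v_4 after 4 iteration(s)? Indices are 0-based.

v_0 = (11, 11, 0).
v_1 = A·v_0 = (7, 0, 4).
v_2 = A·v_1 = (2, 7, 6).
v_3 = A·v_2 = (1, 7, 5).
v_4 = A·v_3 = (10, 5, 7).

v_4 = (10, 5, 7)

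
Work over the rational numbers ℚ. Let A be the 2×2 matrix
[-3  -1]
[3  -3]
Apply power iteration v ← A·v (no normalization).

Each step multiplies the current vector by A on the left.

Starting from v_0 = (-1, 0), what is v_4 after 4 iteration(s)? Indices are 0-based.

v_4 = (72, 216)

v_0 = (-1, 0).
v_1 = A·v_0 = (3, -3).
v_2 = A·v_1 = (-6, 18).
v_3 = A·v_2 = (0, -72).
v_4 = A·v_3 = (72, 216).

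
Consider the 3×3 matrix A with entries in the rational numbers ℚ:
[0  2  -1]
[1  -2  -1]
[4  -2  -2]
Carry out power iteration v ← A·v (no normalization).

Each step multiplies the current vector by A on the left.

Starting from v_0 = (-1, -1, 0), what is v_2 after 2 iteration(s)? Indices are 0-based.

v_0 = (-1, -1, 0).
v_1 = A·v_0 = (-2, 1, -2).
v_2 = A·v_1 = (4, -2, -6).

v_2 = (4, -2, -6)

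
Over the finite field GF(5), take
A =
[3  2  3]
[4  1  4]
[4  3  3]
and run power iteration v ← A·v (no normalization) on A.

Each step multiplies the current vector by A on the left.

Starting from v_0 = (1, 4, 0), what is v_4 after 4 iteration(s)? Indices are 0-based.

v_4 = (1, 3, 0)

v_0 = (1, 4, 0).
v_1 = A·v_0 = (1, 3, 1).
v_2 = A·v_1 = (2, 1, 1).
v_3 = A·v_2 = (1, 3, 4).
v_4 = A·v_3 = (1, 3, 0).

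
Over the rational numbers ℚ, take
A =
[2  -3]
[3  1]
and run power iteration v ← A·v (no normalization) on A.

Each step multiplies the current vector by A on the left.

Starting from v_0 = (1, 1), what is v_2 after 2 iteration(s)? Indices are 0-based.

v_2 = (-14, 1)

v_0 = (1, 1).
v_1 = A·v_0 = (-1, 4).
v_2 = A·v_1 = (-14, 1).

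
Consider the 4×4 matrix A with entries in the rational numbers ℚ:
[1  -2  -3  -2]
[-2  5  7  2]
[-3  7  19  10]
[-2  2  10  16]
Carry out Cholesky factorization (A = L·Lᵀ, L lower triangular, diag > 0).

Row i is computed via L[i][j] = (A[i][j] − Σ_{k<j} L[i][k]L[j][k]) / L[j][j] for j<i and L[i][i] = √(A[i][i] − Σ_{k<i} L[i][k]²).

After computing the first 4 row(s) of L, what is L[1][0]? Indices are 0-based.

L[1][0] = -2

Step 1: L[0][0] = √(1) = 1.
  L[1][0] = (-2) / L[0][0] = -2.
Step 2: L[1][1] = √(1) = 1.
  L[2][0] = (-3) / L[0][0] = -3.
  L[2][1] = (1) / L[1][1] = 1.
Step 3: L[2][2] = √(9) = 3.
  L[3][0] = (-2) / L[0][0] = -2.
  L[3][1] = (-2) / L[1][1] = -2.
  L[3][2] = (6) / L[2][2] = 2.
Step 4: L[3][3] = √(4) = 2.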